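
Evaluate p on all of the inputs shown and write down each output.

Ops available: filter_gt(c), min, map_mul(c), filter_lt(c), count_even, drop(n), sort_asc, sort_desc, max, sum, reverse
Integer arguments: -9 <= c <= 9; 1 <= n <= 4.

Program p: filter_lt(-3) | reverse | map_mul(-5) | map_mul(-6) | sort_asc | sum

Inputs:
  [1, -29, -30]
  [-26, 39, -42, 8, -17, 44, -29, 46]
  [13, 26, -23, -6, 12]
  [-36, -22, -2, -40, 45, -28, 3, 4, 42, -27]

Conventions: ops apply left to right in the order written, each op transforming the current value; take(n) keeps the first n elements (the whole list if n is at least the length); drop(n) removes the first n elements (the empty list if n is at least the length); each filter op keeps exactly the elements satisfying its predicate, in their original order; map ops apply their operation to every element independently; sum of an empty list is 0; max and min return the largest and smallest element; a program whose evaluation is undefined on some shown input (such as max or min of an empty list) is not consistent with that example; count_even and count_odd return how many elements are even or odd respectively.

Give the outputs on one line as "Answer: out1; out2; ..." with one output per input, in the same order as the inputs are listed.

-1770; -3420; -870; -4590

Execution, op by op:
  [1, -29, -30] -> [-29, -30] -> [-30, -29] -> [150, 145] -> [-900, -870] -> [-900, -870] -> -1770
  [-26, 39, -42, 8, -17, 44, -29, 46] -> [-26, -42, -17, -29] -> [-29, -17, -42, -26] -> [145, 85, 210, 130] -> [-870, -510, -1260, -780] -> [-1260, -870, -780, -510] -> -3420
  [13, 26, -23, -6, 12] -> [-23, -6] -> [-6, -23] -> [30, 115] -> [-180, -690] -> [-690, -180] -> -870
  [-36, -22, -2, -40, 45, -28, 3, 4, 42, -27] -> [-36, -22, -40, -28, -27] -> [-27, -28, -40, -22, -36] -> [135, 140, 200, 110, 180] -> [-810, -840, -1200, -660, -1080] -> [-1200, -1080, -840, -810, -660] -> -4590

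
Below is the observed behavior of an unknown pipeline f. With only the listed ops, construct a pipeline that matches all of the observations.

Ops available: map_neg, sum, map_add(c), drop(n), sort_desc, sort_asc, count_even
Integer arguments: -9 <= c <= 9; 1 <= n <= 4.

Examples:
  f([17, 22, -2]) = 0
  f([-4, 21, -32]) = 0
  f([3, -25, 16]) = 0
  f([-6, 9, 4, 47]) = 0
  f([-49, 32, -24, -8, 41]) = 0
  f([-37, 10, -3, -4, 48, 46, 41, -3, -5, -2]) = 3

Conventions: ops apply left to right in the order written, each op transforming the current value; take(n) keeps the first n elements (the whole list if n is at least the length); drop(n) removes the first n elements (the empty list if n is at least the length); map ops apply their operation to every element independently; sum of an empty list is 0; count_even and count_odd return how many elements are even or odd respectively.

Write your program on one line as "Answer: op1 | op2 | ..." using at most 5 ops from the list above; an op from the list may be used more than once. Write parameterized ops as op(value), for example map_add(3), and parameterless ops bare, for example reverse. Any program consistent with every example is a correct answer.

drop(1) | drop(1) | drop(2) | sort_asc | count_even

Check, running the answer program on each example:
  [17, 22, -2] -> [22, -2] -> [-2] -> [] -> [] -> 0
  [-4, 21, -32] -> [21, -32] -> [-32] -> [] -> [] -> 0
  [3, -25, 16] -> [-25, 16] -> [16] -> [] -> [] -> 0
  [-6, 9, 4, 47] -> [9, 4, 47] -> [4, 47] -> [] -> [] -> 0
  [-49, 32, -24, -8, 41] -> [32, -24, -8, 41] -> [-24, -8, 41] -> [41] -> [41] -> 0
  [-37, 10, -3, -4, 48, 46, 41, -3, -5, -2] -> [10, -3, -4, 48, 46, 41, -3, -5, -2] -> [-3, -4, 48, 46, 41, -3, -5, -2] -> [48, 46, 41, -3, -5, -2] -> [-5, -3, -2, 41, 46, 48] -> 3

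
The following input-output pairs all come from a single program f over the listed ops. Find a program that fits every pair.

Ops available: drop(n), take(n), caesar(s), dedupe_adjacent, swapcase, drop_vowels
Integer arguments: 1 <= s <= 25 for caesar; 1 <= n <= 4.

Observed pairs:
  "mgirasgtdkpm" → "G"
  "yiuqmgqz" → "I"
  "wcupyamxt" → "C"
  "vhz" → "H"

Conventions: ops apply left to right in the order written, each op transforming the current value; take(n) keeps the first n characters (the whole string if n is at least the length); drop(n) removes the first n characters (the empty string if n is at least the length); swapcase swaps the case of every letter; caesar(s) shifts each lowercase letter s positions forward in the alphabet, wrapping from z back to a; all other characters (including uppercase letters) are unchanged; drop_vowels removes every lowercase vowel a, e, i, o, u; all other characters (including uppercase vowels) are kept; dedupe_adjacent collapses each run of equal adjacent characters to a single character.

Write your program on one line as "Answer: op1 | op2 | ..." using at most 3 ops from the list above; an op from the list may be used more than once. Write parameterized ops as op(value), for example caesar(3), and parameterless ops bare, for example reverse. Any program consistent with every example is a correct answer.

take(2) | drop(1) | swapcase

Check, running the answer program on each example:
  "mgirasgtdkpm" -> "mg" -> "g" -> "G"
  "yiuqmgqz" -> "yi" -> "i" -> "I"
  "wcupyamxt" -> "wc" -> "c" -> "C"
  "vhz" -> "vh" -> "h" -> "H"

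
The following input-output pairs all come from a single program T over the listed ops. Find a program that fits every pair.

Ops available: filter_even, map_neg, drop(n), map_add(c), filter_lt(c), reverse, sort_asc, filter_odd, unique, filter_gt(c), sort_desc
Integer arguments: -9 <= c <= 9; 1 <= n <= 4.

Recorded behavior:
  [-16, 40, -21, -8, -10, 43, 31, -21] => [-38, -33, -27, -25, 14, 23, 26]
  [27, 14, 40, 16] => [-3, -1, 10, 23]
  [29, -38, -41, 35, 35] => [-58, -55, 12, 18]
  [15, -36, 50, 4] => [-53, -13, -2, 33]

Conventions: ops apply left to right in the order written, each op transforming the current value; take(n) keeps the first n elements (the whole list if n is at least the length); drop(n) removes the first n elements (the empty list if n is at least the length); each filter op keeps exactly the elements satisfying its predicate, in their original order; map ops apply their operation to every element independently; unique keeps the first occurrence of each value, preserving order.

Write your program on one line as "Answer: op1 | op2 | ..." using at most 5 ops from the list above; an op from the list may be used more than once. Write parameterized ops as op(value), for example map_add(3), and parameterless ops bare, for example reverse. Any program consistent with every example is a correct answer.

map_add(-8) | reverse | unique | sort_asc | map_add(-9)

Check, running the answer program on each example:
  [-16, 40, -21, -8, -10, 43, 31, -21] -> [-24, 32, -29, -16, -18, 35, 23, -29] -> [-29, 23, 35, -18, -16, -29, 32, -24] -> [-29, 23, 35, -18, -16, 32, -24] -> [-29, -24, -18, -16, 23, 32, 35] -> [-38, -33, -27, -25, 14, 23, 26]
  [27, 14, 40, 16] -> [19, 6, 32, 8] -> [8, 32, 6, 19] -> [8, 32, 6, 19] -> [6, 8, 19, 32] -> [-3, -1, 10, 23]
  [29, -38, -41, 35, 35] -> [21, -46, -49, 27, 27] -> [27, 27, -49, -46, 21] -> [27, -49, -46, 21] -> [-49, -46, 21, 27] -> [-58, -55, 12, 18]
  [15, -36, 50, 4] -> [7, -44, 42, -4] -> [-4, 42, -44, 7] -> [-4, 42, -44, 7] -> [-44, -4, 7, 42] -> [-53, -13, -2, 33]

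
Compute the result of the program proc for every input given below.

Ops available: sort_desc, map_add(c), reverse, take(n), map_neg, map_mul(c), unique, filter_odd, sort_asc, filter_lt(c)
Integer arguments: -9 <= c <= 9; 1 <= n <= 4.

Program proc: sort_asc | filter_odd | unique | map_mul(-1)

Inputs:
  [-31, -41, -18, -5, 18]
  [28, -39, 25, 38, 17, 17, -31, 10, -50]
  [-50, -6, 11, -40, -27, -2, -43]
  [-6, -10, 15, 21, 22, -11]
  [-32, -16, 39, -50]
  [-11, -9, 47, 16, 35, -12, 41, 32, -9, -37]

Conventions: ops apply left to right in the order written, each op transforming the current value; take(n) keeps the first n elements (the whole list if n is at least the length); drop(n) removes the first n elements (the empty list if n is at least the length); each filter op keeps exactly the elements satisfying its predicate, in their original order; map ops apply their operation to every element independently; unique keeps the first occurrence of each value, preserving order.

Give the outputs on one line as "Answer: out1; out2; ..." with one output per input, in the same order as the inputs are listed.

Execution, op by op:
  [-31, -41, -18, -5, 18] -> [-41, -31, -18, -5, 18] -> [-41, -31, -5] -> [-41, -31, -5] -> [41, 31, 5]
  [28, -39, 25, 38, 17, 17, -31, 10, -50] -> [-50, -39, -31, 10, 17, 17, 25, 28, 38] -> [-39, -31, 17, 17, 25] -> [-39, -31, 17, 25] -> [39, 31, -17, -25]
  [-50, -6, 11, -40, -27, -2, -43] -> [-50, -43, -40, -27, -6, -2, 11] -> [-43, -27, 11] -> [-43, -27, 11] -> [43, 27, -11]
  [-6, -10, 15, 21, 22, -11] -> [-11, -10, -6, 15, 21, 22] -> [-11, 15, 21] -> [-11, 15, 21] -> [11, -15, -21]
  [-32, -16, 39, -50] -> [-50, -32, -16, 39] -> [39] -> [39] -> [-39]
  [-11, -9, 47, 16, 35, -12, 41, 32, -9, -37] -> [-37, -12, -11, -9, -9, 16, 32, 35, 41, 47] -> [-37, -11, -9, -9, 35, 41, 47] -> [-37, -11, -9, 35, 41, 47] -> [37, 11, 9, -35, -41, -47]

[41, 31, 5]; [39, 31, -17, -25]; [43, 27, -11]; [11, -15, -21]; [-39]; [37, 11, 9, -35, -41, -47]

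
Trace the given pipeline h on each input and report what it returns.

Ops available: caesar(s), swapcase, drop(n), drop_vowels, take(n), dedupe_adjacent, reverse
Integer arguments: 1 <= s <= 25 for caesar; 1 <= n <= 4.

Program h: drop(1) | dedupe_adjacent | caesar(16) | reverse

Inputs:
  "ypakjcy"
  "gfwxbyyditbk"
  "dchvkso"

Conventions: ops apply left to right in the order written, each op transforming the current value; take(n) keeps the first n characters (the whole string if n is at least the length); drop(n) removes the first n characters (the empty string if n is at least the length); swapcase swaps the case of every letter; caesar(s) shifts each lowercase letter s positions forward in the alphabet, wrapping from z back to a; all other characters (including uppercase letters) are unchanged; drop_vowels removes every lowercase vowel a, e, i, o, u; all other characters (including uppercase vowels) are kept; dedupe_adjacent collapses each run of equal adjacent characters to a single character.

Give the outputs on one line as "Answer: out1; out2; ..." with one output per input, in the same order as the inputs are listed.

"oszaqf"; "arjytornmv"; "eialxs"

Execution, op by op:
  "ypakjcy" -> "pakjcy" -> "pakjcy" -> "fqazso" -> "oszaqf"
  "gfwxbyyditbk" -> "fwxbyyditbk" -> "fwxbyditbk" -> "vmnrotyjra" -> "arjytornmv"
  "dchvkso" -> "chvkso" -> "chvkso" -> "sxlaie" -> "eialxs"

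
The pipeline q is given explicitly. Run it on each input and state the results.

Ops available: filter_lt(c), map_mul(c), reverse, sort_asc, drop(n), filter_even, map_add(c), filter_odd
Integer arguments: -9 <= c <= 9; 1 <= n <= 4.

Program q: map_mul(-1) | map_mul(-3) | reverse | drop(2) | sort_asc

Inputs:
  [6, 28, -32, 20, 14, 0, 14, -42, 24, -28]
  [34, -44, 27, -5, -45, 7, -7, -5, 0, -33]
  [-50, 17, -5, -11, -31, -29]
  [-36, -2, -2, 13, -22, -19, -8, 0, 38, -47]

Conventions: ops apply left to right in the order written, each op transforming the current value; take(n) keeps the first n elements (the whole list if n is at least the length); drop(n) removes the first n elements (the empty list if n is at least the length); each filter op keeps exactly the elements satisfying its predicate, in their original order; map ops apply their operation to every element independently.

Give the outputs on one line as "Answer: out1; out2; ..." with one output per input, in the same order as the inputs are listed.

Execution, op by op:
  [6, 28, -32, 20, 14, 0, 14, -42, 24, -28] -> [-6, -28, 32, -20, -14, 0, -14, 42, -24, 28] -> [18, 84, -96, 60, 42, 0, 42, -126, 72, -84] -> [-84, 72, -126, 42, 0, 42, 60, -96, 84, 18] -> [-126, 42, 0, 42, 60, -96, 84, 18] -> [-126, -96, 0, 18, 42, 42, 60, 84]
  [34, -44, 27, -5, -45, 7, -7, -5, 0, -33] -> [-34, 44, -27, 5, 45, -7, 7, 5, 0, 33] -> [102, -132, 81, -15, -135, 21, -21, -15, 0, -99] -> [-99, 0, -15, -21, 21, -135, -15, 81, -132, 102] -> [-15, -21, 21, -135, -15, 81, -132, 102] -> [-135, -132, -21, -15, -15, 21, 81, 102]
  [-50, 17, -5, -11, -31, -29] -> [50, -17, 5, 11, 31, 29] -> [-150, 51, -15, -33, -93, -87] -> [-87, -93, -33, -15, 51, -150] -> [-33, -15, 51, -150] -> [-150, -33, -15, 51]
  [-36, -2, -2, 13, -22, -19, -8, 0, 38, -47] -> [36, 2, 2, -13, 22, 19, 8, 0, -38, 47] -> [-108, -6, -6, 39, -66, -57, -24, 0, 114, -141] -> [-141, 114, 0, -24, -57, -66, 39, -6, -6, -108] -> [0, -24, -57, -66, 39, -6, -6, -108] -> [-108, -66, -57, -24, -6, -6, 0, 39]

[-126, -96, 0, 18, 42, 42, 60, 84]; [-135, -132, -21, -15, -15, 21, 81, 102]; [-150, -33, -15, 51]; [-108, -66, -57, -24, -6, -6, 0, 39]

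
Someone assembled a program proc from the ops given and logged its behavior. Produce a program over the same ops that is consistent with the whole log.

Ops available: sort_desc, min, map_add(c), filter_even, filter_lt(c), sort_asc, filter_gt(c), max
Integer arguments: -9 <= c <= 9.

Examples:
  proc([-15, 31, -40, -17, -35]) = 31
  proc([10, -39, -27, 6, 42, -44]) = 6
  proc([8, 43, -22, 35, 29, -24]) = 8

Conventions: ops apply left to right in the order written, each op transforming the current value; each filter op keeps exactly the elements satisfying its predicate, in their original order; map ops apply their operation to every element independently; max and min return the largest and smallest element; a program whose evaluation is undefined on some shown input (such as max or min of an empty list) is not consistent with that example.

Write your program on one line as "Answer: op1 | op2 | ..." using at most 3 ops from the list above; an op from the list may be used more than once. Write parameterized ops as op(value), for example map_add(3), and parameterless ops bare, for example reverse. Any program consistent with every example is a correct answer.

filter_gt(-8) | min

Check, running the answer program on each example:
  [-15, 31, -40, -17, -35] -> [31] -> 31
  [10, -39, -27, 6, 42, -44] -> [10, 6, 42] -> 6
  [8, 43, -22, 35, 29, -24] -> [8, 43, 35, 29] -> 8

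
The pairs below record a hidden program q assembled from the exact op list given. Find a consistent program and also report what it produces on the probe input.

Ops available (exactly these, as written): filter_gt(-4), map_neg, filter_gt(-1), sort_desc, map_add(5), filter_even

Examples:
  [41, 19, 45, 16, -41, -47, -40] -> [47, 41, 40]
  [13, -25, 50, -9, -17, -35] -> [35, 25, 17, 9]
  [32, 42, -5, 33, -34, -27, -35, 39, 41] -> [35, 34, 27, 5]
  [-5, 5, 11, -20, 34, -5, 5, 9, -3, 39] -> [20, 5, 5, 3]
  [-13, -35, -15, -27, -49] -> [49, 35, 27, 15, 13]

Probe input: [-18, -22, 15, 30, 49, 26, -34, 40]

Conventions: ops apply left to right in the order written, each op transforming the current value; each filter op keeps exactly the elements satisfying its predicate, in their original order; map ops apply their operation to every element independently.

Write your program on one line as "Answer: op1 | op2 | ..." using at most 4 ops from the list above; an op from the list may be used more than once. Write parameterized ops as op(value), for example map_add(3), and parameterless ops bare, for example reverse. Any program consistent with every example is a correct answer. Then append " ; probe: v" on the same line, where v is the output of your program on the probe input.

map_neg | filter_gt(-1) | sort_desc ; probe: [34, 22, 18]

Check, running the answer program on each example:
  [41, 19, 45, 16, -41, -47, -40] -> [-41, -19, -45, -16, 41, 47, 40] -> [41, 47, 40] -> [47, 41, 40]
  [13, -25, 50, -9, -17, -35] -> [-13, 25, -50, 9, 17, 35] -> [25, 9, 17, 35] -> [35, 25, 17, 9]
  [32, 42, -5, 33, -34, -27, -35, 39, 41] -> [-32, -42, 5, -33, 34, 27, 35, -39, -41] -> [5, 34, 27, 35] -> [35, 34, 27, 5]
  [-5, 5, 11, -20, 34, -5, 5, 9, -3, 39] -> [5, -5, -11, 20, -34, 5, -5, -9, 3, -39] -> [5, 20, 5, 3] -> [20, 5, 5, 3]
  [-13, -35, -15, -27, -49] -> [13, 35, 15, 27, 49] -> [13, 35, 15, 27, 49] -> [49, 35, 27, 15, 13]
  probe: [-18, -22, 15, 30, 49, 26, -34, 40] -> [18, 22, -15, -30, -49, -26, 34, -40] -> [18, 22, 34] -> [34, 22, 18]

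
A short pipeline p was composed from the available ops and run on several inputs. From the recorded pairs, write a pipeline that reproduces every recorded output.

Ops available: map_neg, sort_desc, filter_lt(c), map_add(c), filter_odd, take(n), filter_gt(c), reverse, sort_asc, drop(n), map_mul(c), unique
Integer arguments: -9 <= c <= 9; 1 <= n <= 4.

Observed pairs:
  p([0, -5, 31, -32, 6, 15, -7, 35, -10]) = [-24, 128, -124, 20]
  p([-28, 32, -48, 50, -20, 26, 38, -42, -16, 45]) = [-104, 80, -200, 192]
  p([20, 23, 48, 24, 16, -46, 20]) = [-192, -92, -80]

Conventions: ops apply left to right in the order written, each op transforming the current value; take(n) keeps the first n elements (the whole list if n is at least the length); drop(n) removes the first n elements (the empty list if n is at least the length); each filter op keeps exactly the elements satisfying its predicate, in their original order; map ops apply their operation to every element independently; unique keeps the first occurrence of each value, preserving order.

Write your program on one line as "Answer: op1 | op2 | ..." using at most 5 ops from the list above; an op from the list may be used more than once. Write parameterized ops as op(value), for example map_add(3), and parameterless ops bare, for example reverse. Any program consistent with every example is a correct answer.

reverse | map_neg | map_mul(4) | drop(4) | take(4)

Check, running the answer program on each example:
  [0, -5, 31, -32, 6, 15, -7, 35, -10] -> [-10, 35, -7, 15, 6, -32, 31, -5, 0] -> [10, -35, 7, -15, -6, 32, -31, 5, 0] -> [40, -140, 28, -60, -24, 128, -124, 20, 0] -> [-24, 128, -124, 20, 0] -> [-24, 128, -124, 20]
  [-28, 32, -48, 50, -20, 26, 38, -42, -16, 45] -> [45, -16, -42, 38, 26, -20, 50, -48, 32, -28] -> [-45, 16, 42, -38, -26, 20, -50, 48, -32, 28] -> [-180, 64, 168, -152, -104, 80, -200, 192, -128, 112] -> [-104, 80, -200, 192, -128, 112] -> [-104, 80, -200, 192]
  [20, 23, 48, 24, 16, -46, 20] -> [20, -46, 16, 24, 48, 23, 20] -> [-20, 46, -16, -24, -48, -23, -20] -> [-80, 184, -64, -96, -192, -92, -80] -> [-192, -92, -80] -> [-192, -92, -80]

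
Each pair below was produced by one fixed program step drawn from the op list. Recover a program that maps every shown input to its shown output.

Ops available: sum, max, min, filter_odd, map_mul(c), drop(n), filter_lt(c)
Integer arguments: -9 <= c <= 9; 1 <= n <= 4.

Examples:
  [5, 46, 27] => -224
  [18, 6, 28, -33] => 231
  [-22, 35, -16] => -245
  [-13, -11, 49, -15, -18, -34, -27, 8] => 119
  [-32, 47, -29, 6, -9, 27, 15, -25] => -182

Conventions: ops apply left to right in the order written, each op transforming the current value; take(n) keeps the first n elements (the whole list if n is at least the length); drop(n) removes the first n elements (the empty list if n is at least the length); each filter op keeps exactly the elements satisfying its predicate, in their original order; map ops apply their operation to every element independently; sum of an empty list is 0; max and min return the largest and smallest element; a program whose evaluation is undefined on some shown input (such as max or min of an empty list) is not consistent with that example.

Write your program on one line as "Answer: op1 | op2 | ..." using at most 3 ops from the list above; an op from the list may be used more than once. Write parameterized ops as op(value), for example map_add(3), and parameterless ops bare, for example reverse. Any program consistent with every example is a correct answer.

filter_odd | map_mul(-7) | sum

Check, running the answer program on each example:
  [5, 46, 27] -> [5, 27] -> [-35, -189] -> -224
  [18, 6, 28, -33] -> [-33] -> [231] -> 231
  [-22, 35, -16] -> [35] -> [-245] -> -245
  [-13, -11, 49, -15, -18, -34, -27, 8] -> [-13, -11, 49, -15, -27] -> [91, 77, -343, 105, 189] -> 119
  [-32, 47, -29, 6, -9, 27, 15, -25] -> [47, -29, -9, 27, 15, -25] -> [-329, 203, 63, -189, -105, 175] -> -182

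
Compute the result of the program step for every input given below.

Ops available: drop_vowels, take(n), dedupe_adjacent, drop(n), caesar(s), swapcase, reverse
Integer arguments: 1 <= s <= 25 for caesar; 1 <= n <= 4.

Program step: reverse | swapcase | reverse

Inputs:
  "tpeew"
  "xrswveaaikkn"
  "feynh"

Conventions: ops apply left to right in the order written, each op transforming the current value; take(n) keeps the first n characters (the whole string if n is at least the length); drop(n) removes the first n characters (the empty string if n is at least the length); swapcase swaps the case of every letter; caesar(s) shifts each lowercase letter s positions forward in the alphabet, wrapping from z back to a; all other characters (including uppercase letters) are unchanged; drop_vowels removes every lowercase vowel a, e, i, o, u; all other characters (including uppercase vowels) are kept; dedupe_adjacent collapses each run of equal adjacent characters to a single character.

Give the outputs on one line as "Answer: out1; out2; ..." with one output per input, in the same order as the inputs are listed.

"TPEEW"; "XRSWVEAAIKKN"; "FEYNH"

Execution, op by op:
  "tpeew" -> "weept" -> "WEEPT" -> "TPEEW"
  "xrswveaaikkn" -> "nkkiaaevwsrx" -> "NKKIAAEVWSRX" -> "XRSWVEAAIKKN"
  "feynh" -> "hnyef" -> "HNYEF" -> "FEYNH"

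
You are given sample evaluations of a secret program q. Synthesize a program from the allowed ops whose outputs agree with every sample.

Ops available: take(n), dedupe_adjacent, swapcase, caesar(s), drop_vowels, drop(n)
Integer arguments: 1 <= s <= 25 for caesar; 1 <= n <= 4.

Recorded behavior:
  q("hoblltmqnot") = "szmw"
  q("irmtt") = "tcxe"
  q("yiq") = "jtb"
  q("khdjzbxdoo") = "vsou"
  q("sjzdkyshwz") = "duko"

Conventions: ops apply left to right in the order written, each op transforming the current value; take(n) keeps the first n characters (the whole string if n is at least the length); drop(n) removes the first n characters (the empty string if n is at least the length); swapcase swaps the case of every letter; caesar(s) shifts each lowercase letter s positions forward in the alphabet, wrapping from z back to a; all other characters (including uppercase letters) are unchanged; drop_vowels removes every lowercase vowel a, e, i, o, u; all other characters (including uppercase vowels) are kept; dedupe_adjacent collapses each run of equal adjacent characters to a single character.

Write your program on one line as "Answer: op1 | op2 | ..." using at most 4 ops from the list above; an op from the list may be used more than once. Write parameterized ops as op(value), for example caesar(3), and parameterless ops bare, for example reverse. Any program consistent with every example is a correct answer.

caesar(18) | caesar(1) | take(4) | caesar(18)

Check, running the answer program on each example:
  "hoblltmqnot" -> "zgtddleifgl" -> "ahueemfjghm" -> "ahue" -> "szmw"
  "irmtt" -> "ajell" -> "bkfmm" -> "bkfm" -> "tcxe"
  "yiq" -> "qai" -> "rbj" -> "rbj" -> "jtb"
  "khdjzbxdoo" -> "czvbrtpvgg" -> "dawcsuqwhh" -> "dawc" -> "vsou"
  "sjzdkyshwz" -> "kbrvcqkzor" -> "lcswdrlaps" -> "lcsw" -> "duko"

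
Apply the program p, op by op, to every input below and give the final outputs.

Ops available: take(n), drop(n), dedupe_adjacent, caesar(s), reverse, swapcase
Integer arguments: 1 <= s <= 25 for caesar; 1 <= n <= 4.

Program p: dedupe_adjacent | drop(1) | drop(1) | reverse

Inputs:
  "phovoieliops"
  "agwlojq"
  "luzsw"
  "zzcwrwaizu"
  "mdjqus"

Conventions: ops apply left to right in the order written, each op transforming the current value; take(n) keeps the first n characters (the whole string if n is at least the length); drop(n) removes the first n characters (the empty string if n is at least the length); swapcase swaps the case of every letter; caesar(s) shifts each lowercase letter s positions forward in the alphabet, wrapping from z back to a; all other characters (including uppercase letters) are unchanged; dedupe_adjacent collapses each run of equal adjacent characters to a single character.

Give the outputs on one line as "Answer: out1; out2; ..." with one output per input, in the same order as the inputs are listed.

"spoileiovo"; "qjolw"; "wsz"; "uziawrw"; "suqj"

Execution, op by op:
  "phovoieliops" -> "phovoieliops" -> "hovoieliops" -> "ovoieliops" -> "spoileiovo"
  "agwlojq" -> "agwlojq" -> "gwlojq" -> "wlojq" -> "qjolw"
  "luzsw" -> "luzsw" -> "uzsw" -> "zsw" -> "wsz"
  "zzcwrwaizu" -> "zcwrwaizu" -> "cwrwaizu" -> "wrwaizu" -> "uziawrw"
  "mdjqus" -> "mdjqus" -> "djqus" -> "jqus" -> "suqj"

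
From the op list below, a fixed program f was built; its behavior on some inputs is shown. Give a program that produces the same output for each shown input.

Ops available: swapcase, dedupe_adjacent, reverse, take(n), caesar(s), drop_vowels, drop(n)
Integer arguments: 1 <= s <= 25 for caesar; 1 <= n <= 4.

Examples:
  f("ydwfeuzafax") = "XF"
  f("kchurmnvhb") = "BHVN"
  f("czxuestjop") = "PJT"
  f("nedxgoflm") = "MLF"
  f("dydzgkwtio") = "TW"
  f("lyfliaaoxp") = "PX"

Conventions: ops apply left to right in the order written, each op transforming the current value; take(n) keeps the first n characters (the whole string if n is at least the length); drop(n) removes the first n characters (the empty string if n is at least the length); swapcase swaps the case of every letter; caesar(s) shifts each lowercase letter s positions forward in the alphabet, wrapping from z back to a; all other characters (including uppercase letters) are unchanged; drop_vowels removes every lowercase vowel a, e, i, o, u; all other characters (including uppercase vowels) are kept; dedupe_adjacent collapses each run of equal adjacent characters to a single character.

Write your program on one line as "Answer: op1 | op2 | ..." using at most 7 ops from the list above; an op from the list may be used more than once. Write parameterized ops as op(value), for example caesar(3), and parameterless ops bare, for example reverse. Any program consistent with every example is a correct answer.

reverse | take(4) | reverse | drop_vowels | reverse | swapcase

Check, running the answer program on each example:
  "ydwfeuzafax" -> "xafazuefwdy" -> "xafa" -> "afax" -> "fx" -> "xf" -> "XF"
  "kchurmnvhb" -> "bhvnmruhck" -> "bhvn" -> "nvhb" -> "nvhb" -> "bhvn" -> "BHVN"
  "czxuestjop" -> "pojtseuxzc" -> "pojt" -> "tjop" -> "tjp" -> "pjt" -> "PJT"
  "nedxgoflm" -> "mlfogxden" -> "mlfo" -> "oflm" -> "flm" -> "mlf" -> "MLF"
  "dydzgkwtio" -> "oitwkgzdyd" -> "oitw" -> "wtio" -> "wt" -> "tw" -> "TW"
  "lyfliaaoxp" -> "pxoaailfyl" -> "pxoa" -> "aoxp" -> "xp" -> "px" -> "PX"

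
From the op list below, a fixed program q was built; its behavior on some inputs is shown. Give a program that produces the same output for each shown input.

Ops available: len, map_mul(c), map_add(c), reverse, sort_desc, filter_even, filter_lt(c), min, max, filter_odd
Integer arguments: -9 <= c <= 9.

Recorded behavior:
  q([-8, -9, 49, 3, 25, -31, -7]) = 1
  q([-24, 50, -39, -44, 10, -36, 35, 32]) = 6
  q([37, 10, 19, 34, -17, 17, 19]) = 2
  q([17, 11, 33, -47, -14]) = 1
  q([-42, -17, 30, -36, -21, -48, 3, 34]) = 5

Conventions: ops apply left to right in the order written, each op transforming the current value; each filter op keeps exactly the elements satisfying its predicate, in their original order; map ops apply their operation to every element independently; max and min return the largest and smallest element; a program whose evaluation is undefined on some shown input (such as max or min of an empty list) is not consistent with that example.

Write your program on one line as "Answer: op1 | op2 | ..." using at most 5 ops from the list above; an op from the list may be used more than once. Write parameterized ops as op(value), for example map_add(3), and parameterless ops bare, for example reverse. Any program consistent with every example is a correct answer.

reverse | sort_desc | filter_even | len

Check, running the answer program on each example:
  [-8, -9, 49, 3, 25, -31, -7] -> [-7, -31, 25, 3, 49, -9, -8] -> [49, 25, 3, -7, -8, -9, -31] -> [-8] -> 1
  [-24, 50, -39, -44, 10, -36, 35, 32] -> [32, 35, -36, 10, -44, -39, 50, -24] -> [50, 35, 32, 10, -24, -36, -39, -44] -> [50, 32, 10, -24, -36, -44] -> 6
  [37, 10, 19, 34, -17, 17, 19] -> [19, 17, -17, 34, 19, 10, 37] -> [37, 34, 19, 19, 17, 10, -17] -> [34, 10] -> 2
  [17, 11, 33, -47, -14] -> [-14, -47, 33, 11, 17] -> [33, 17, 11, -14, -47] -> [-14] -> 1
  [-42, -17, 30, -36, -21, -48, 3, 34] -> [34, 3, -48, -21, -36, 30, -17, -42] -> [34, 30, 3, -17, -21, -36, -42, -48] -> [34, 30, -36, -42, -48] -> 5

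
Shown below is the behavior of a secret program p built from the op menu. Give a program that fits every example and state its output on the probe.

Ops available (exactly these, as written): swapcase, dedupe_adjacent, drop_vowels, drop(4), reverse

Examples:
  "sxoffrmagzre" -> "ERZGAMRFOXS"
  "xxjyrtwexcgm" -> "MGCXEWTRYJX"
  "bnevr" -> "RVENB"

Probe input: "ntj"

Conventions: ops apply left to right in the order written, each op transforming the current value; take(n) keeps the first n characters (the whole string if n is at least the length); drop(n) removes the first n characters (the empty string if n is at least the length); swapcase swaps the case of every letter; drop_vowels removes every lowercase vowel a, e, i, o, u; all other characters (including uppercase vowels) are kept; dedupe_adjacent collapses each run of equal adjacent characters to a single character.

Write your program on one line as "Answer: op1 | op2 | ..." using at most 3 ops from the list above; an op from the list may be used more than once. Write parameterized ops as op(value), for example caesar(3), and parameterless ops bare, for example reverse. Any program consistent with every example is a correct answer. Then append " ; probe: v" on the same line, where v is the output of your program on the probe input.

dedupe_adjacent | swapcase | reverse ; probe: "JTN"

Check, running the answer program on each example:
  "sxoffrmagzre" -> "sxofrmagzre" -> "SXOFRMAGZRE" -> "ERZGAMRFOXS"
  "xxjyrtwexcgm" -> "xjyrtwexcgm" -> "XJYRTWEXCGM" -> "MGCXEWTRYJX"
  "bnevr" -> "bnevr" -> "BNEVR" -> "RVENB"
  probe: "ntj" -> "ntj" -> "NTJ" -> "JTN"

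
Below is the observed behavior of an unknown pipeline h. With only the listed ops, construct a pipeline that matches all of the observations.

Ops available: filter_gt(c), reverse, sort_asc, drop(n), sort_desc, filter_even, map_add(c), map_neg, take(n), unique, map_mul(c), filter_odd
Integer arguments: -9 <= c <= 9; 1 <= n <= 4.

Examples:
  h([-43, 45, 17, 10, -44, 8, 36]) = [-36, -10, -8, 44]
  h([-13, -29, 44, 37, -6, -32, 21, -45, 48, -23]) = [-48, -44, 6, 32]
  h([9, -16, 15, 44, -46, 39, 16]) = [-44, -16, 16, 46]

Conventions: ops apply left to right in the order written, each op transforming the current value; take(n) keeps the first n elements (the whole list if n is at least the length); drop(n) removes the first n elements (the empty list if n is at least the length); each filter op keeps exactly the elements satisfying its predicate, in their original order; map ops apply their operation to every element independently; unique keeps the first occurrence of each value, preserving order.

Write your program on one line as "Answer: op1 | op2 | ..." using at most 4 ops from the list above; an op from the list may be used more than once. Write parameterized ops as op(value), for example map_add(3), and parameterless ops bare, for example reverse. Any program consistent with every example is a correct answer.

sort_asc | sort_desc | filter_even | map_neg

Check, running the answer program on each example:
  [-43, 45, 17, 10, -44, 8, 36] -> [-44, -43, 8, 10, 17, 36, 45] -> [45, 36, 17, 10, 8, -43, -44] -> [36, 10, 8, -44] -> [-36, -10, -8, 44]
  [-13, -29, 44, 37, -6, -32, 21, -45, 48, -23] -> [-45, -32, -29, -23, -13, -6, 21, 37, 44, 48] -> [48, 44, 37, 21, -6, -13, -23, -29, -32, -45] -> [48, 44, -6, -32] -> [-48, -44, 6, 32]
  [9, -16, 15, 44, -46, 39, 16] -> [-46, -16, 9, 15, 16, 39, 44] -> [44, 39, 16, 15, 9, -16, -46] -> [44, 16, -16, -46] -> [-44, -16, 16, 46]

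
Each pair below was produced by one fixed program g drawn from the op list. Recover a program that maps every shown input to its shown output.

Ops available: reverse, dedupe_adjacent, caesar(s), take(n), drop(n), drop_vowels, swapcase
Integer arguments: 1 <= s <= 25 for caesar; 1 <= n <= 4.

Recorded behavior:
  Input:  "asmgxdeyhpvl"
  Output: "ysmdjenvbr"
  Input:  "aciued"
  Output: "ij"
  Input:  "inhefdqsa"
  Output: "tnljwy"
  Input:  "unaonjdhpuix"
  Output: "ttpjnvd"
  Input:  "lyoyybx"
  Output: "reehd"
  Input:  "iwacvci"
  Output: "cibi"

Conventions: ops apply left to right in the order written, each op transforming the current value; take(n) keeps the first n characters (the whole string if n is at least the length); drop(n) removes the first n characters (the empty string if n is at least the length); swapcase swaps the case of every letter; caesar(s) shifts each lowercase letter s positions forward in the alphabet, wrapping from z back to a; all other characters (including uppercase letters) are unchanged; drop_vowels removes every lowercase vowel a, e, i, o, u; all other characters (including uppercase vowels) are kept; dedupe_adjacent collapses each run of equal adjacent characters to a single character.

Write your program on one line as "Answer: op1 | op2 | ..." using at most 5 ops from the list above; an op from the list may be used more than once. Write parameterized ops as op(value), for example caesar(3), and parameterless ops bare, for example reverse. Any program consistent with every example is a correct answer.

dedupe_adjacent | drop_vowels | caesar(7) | caesar(25)

Check, running the answer program on each example:
  "asmgxdeyhpvl" -> "asmgxdeyhpvl" -> "smgxdyhpvl" -> "ztnekfowcs" -> "ysmdjenvbr"
  "aciued" -> "aciued" -> "cd" -> "jk" -> "ij"
  "inhefdqsa" -> "inhefdqsa" -> "nhfdqs" -> "uomkxz" -> "tnljwy"
  "unaonjdhpuix" -> "unaonjdhpuix" -> "nnjdhpx" -> "uuqkowe" -> "ttpjnvd"
  "lyoyybx" -> "lyoybx" -> "lyybx" -> "sffie" -> "reehd"
  "iwacvci" -> "iwacvci" -> "wcvc" -> "djcj" -> "cibi"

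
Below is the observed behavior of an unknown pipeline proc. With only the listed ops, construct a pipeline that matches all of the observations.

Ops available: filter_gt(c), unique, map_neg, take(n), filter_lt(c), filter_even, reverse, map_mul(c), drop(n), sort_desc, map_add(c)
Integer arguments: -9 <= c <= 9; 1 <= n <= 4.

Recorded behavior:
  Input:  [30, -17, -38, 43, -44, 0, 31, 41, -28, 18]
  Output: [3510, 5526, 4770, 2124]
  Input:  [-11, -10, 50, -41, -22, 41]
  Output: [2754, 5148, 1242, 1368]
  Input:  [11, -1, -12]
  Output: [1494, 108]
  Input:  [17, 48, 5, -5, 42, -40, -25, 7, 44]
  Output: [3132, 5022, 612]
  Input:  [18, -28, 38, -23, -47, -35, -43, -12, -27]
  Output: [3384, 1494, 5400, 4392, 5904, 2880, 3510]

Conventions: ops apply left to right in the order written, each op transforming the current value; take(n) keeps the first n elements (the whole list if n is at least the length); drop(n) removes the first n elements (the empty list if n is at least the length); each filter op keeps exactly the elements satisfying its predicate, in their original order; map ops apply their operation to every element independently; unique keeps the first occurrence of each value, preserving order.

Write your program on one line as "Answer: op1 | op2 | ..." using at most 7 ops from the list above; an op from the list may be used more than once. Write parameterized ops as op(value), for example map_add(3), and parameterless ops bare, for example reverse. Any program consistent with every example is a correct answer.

map_mul(-7) | map_add(-1) | filter_gt(-1) | map_mul(-2) | map_mul(-9) | reverse

Check, running the answer program on each example:
  [30, -17, -38, 43, -44, 0, 31, 41, -28, 18] -> [-210, 119, 266, -301, 308, 0, -217, -287, 196, -126] -> [-211, 118, 265, -302, 307, -1, -218, -288, 195, -127] -> [118, 265, 307, 195] -> [-236, -530, -614, -390] -> [2124, 4770, 5526, 3510] -> [3510, 5526, 4770, 2124]
  [-11, -10, 50, -41, -22, 41] -> [77, 70, -350, 287, 154, -287] -> [76, 69, -351, 286, 153, -288] -> [76, 69, 286, 153] -> [-152, -138, -572, -306] -> [1368, 1242, 5148, 2754] -> [2754, 5148, 1242, 1368]
  [11, -1, -12] -> [-77, 7, 84] -> [-78, 6, 83] -> [6, 83] -> [-12, -166] -> [108, 1494] -> [1494, 108]
  [17, 48, 5, -5, 42, -40, -25, 7, 44] -> [-119, -336, -35, 35, -294, 280, 175, -49, -308] -> [-120, -337, -36, 34, -295, 279, 174, -50, -309] -> [34, 279, 174] -> [-68, -558, -348] -> [612, 5022, 3132] -> [3132, 5022, 612]
  [18, -28, 38, -23, -47, -35, -43, -12, -27] -> [-126, 196, -266, 161, 329, 245, 301, 84, 189] -> [-127, 195, -267, 160, 328, 244, 300, 83, 188] -> [195, 160, 328, 244, 300, 83, 188] -> [-390, -320, -656, -488, -600, -166, -376] -> [3510, 2880, 5904, 4392, 5400, 1494, 3384] -> [3384, 1494, 5400, 4392, 5904, 2880, 3510]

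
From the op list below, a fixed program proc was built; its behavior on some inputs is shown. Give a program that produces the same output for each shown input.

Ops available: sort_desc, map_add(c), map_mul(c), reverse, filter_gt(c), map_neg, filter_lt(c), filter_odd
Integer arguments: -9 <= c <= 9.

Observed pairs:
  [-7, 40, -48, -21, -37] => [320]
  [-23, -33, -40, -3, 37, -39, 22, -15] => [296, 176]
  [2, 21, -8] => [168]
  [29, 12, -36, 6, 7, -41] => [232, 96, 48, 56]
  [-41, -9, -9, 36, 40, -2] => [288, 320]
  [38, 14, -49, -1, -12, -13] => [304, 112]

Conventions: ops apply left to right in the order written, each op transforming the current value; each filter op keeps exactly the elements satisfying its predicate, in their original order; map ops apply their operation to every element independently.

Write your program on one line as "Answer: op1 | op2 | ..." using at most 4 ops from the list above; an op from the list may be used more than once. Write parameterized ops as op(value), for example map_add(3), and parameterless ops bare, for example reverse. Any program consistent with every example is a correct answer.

filter_gt(3) | map_mul(-8) | map_neg

Check, running the answer program on each example:
  [-7, 40, -48, -21, -37] -> [40] -> [-320] -> [320]
  [-23, -33, -40, -3, 37, -39, 22, -15] -> [37, 22] -> [-296, -176] -> [296, 176]
  [2, 21, -8] -> [21] -> [-168] -> [168]
  [29, 12, -36, 6, 7, -41] -> [29, 12, 6, 7] -> [-232, -96, -48, -56] -> [232, 96, 48, 56]
  [-41, -9, -9, 36, 40, -2] -> [36, 40] -> [-288, -320] -> [288, 320]
  [38, 14, -49, -1, -12, -13] -> [38, 14] -> [-304, -112] -> [304, 112]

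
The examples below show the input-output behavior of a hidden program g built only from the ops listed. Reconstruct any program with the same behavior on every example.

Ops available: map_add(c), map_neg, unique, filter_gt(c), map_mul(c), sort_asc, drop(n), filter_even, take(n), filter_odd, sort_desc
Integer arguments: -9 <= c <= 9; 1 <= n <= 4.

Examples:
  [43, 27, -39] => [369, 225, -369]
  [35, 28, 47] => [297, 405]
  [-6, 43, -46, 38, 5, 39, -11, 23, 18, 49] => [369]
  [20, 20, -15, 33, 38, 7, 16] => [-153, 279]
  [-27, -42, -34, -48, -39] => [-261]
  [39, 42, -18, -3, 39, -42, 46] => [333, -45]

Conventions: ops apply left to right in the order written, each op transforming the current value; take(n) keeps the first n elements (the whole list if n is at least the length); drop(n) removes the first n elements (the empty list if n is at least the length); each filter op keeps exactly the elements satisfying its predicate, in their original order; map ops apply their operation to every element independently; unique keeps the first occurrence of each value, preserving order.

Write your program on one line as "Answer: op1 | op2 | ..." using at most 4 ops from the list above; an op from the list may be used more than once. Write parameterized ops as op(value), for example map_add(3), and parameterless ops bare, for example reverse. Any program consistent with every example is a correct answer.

take(4) | map_add(-2) | map_mul(9) | filter_odd

Check, running the answer program on each example:
  [43, 27, -39] -> [43, 27, -39] -> [41, 25, -41] -> [369, 225, -369] -> [369, 225, -369]
  [35, 28, 47] -> [35, 28, 47] -> [33, 26, 45] -> [297, 234, 405] -> [297, 405]
  [-6, 43, -46, 38, 5, 39, -11, 23, 18, 49] -> [-6, 43, -46, 38] -> [-8, 41, -48, 36] -> [-72, 369, -432, 324] -> [369]
  [20, 20, -15, 33, 38, 7, 16] -> [20, 20, -15, 33] -> [18, 18, -17, 31] -> [162, 162, -153, 279] -> [-153, 279]
  [-27, -42, -34, -48, -39] -> [-27, -42, -34, -48] -> [-29, -44, -36, -50] -> [-261, -396, -324, -450] -> [-261]
  [39, 42, -18, -3, 39, -42, 46] -> [39, 42, -18, -3] -> [37, 40, -20, -5] -> [333, 360, -180, -45] -> [333, -45]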